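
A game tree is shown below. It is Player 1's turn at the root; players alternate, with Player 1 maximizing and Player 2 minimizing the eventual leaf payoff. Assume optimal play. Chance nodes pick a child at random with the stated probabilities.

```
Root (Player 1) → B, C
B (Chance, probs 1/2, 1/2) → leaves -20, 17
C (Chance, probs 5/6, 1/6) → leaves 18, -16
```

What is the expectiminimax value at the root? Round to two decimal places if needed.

12.33

B (Chance): 1/2·-20 + 1/2·17 = -1.5
C (Chance): 5/6·18 + 1/6·-16 = 12.33
Root (Player 1): max(-1.5, 12.33) = 12.33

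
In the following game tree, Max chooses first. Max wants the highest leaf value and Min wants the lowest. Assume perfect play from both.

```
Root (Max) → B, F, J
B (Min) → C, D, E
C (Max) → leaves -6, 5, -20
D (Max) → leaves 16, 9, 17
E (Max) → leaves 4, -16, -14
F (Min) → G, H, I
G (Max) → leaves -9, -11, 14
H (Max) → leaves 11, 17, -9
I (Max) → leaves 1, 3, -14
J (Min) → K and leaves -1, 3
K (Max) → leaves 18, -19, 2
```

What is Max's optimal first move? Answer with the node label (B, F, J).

B

C (Max): max(-6, 5, -20) = 5
D (Max): max(16, 9, 17) = 17
E (Max): max(4, -16, -14) = 4
B (Min): min(5, 17, 4) = 4
G (Max): max(-9, -11, 14) = 14
H (Max): max(11, 17, -9) = 17
I (Max): max(1, 3, -14) = 3
F (Min): min(14, 17, 3) = 3
K (Max): max(18, -19, 2) = 18
J (Min): min(18, -1, 3) = -1
Root (Max): max(4, 3, -1) = 4
Max picks the child with the highest value: B (value 4).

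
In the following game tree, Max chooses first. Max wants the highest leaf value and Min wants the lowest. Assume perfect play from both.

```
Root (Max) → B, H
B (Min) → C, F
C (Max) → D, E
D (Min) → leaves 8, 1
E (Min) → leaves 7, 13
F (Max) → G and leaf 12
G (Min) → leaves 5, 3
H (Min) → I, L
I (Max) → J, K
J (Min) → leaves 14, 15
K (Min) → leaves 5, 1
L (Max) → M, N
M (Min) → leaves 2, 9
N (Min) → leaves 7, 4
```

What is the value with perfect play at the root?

D (Min): min(8, 1) = 1
E (Min): min(7, 13) = 7
C (Max): max(1, 7) = 7
G (Min): min(5, 3) = 3
F (Max): max(3, 12) = 12
B (Min): min(7, 12) = 7
J (Min): min(14, 15) = 14
K (Min): min(5, 1) = 1
I (Max): max(14, 1) = 14
M (Min): min(2, 9) = 2
N (Min): min(7, 4) = 4
L (Max): max(2, 4) = 4
H (Min): min(14, 4) = 4
Root (Max): max(7, 4) = 7

7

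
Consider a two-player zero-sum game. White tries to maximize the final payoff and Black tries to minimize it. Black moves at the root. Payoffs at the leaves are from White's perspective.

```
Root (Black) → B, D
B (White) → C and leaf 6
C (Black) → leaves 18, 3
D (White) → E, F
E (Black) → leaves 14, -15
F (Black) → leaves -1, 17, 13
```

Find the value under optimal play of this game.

C (Black): min(18, 3) = 3
B (White): max(3, 6) = 6
E (Black): min(14, -15) = -15
F (Black): min(-1, 17, 13) = -1
D (White): max(-15, -1) = -1
Root (Black): min(6, -1) = -1

-1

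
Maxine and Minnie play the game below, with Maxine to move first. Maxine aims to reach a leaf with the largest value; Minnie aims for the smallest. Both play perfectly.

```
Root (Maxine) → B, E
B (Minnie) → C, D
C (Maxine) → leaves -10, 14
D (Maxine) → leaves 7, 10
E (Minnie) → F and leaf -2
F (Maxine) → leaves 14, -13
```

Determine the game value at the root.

10

C (Maxine): max(-10, 14) = 14
D (Maxine): max(7, 10) = 10
B (Minnie): min(14, 10) = 10
F (Maxine): max(14, -13) = 14
E (Minnie): min(14, -2) = -2
Root (Maxine): max(10, -2) = 10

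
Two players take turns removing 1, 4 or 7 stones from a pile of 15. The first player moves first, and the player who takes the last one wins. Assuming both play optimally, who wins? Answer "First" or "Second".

First

i:   0  1  2  3  4  5  6  7  8  9 10 11 12 13 14 15
     L  W  L  W  W  L  W  W  L  W  L  W  W  L  W  W
Position 15 is W, so the first player wins.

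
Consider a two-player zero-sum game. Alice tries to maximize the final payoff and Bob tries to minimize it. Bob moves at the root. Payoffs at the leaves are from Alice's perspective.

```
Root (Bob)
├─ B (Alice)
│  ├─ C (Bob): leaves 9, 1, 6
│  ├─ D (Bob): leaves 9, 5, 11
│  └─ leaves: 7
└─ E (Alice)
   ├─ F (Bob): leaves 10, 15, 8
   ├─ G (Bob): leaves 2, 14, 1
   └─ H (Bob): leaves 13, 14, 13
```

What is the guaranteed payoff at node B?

C: min(9, 1, 6) = 1
D: min(9, 5, 11) = 5
B: max(1, 5, 7) = 7

7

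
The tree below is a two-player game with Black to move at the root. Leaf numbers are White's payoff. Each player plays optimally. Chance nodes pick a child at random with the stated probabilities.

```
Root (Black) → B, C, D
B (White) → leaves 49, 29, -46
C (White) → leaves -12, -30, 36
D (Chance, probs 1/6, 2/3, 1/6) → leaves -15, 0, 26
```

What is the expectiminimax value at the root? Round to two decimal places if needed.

B (White): max(49, 29, -46) = 49
C (White): max(-12, -30, 36) = 36
D (Chance): 1/6·-15 + 2/3·0 + 1/6·26 = 1.83
Root (Black): min(49, 36, 1.83) = 1.83

1.83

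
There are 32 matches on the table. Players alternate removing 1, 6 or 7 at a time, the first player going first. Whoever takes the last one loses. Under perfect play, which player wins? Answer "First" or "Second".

First

Positions where the player to move wins (W) vs loses (L):
i:   0  1  2  3  4  5  6  7  8  9 10 11 12 13 14 15 16 17 18 19 20 21 22 23 24 25 26 27 28 29 30 31 32
     W  L  W  L  W  L  W  W  W  W  W  W  W  L  W  L  W  L  W  W  W  W  W  W  W  L  W  L  W  L  W  W  W
Position 32 is W, so the first player wins.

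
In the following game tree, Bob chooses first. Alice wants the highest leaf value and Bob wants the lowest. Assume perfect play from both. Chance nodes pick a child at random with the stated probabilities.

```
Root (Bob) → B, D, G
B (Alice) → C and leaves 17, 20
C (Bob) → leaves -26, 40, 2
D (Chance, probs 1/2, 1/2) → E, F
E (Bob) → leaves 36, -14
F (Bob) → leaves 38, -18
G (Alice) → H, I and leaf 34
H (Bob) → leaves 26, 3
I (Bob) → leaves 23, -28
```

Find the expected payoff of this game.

C (Bob): min(-26, 40, 2) = -26
B (Alice): max(-26, 17, 20) = 20
E (Bob): min(36, -14) = -14
F (Bob): min(38, -18) = -18
D (Chance): 1/2·-14 + 1/2·-18 = -16
H (Bob): min(26, 3) = 3
I (Bob): min(23, -28) = -28
G (Alice): max(3, -28, 34) = 34
Root (Bob): min(20, -16, 34) = -16

-16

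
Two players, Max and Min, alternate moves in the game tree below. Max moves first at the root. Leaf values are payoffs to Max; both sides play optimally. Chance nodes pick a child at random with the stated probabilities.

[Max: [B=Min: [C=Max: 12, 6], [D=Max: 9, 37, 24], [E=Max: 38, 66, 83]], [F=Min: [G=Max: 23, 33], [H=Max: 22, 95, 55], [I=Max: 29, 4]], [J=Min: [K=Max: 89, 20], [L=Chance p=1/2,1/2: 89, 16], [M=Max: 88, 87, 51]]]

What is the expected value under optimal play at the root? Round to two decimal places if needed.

C (Max): max(12, 6) = 12
D (Max): max(9, 37, 24) = 37
E (Max): max(38, 66, 83) = 83
B (Min): min(12, 37, 83) = 12
G (Max): max(23, 33) = 33
H (Max): max(22, 95, 55) = 95
I (Max): max(29, 4) = 29
F (Min): min(33, 95, 29) = 29
K (Max): max(89, 20) = 89
L (Chance): 1/2·89 + 1/2·16 = 52.5
M (Max): max(88, 87, 51) = 88
J (Min): min(89, 52.5, 88) = 52.5
Root (Max): max(12, 29, 52.5) = 52.5

52.5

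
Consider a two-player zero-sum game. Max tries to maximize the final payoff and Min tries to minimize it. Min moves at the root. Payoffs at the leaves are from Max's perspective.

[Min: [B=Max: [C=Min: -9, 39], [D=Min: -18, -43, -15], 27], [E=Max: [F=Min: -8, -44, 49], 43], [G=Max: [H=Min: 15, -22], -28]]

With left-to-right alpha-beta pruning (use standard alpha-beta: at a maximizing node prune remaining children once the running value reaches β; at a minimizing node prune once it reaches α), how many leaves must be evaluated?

C [α=-∞,β=+∞]: v=-9
D [α=-9,β=+∞]: v=-18 after child 1 ≤ α → α-cutoff, skip 2
B [α=-∞,β=+∞]: v=27
F [α=-∞,β=27]: v=-44
E [α=-∞,β=27]: v=43
H [α=-∞,β=27]: v=-22
G [α=-∞,β=27]: v=-22
Root [α=-∞,β=+∞]: v=-22
Leaves evaluated: 11 of 13.

11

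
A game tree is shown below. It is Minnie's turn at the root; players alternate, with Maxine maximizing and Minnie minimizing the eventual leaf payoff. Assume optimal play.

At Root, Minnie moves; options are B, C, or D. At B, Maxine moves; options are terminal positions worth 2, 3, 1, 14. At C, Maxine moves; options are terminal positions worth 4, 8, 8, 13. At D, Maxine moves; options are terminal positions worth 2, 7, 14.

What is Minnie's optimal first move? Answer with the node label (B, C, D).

B (Maxine): max(2, 3, 1, 14) = 14
C (Maxine): max(4, 8, 8, 13) = 13
D (Maxine): max(2, 7, 14) = 14
Root (Minnie): min(14, 13, 14) = 13
Minnie picks the child with the lowest value: C (value 13).

C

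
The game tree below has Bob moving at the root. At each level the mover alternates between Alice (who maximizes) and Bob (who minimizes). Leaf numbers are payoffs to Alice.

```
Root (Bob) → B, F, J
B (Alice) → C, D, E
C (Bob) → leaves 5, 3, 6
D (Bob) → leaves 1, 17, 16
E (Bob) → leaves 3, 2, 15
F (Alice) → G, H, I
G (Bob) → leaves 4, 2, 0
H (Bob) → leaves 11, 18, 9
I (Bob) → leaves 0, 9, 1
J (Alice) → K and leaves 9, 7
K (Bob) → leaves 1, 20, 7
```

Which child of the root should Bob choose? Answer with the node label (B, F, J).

C (Bob): min(5, 3, 6) = 3
D (Bob): min(1, 17, 16) = 1
E (Bob): min(3, 2, 15) = 2
B (Alice): max(3, 1, 2) = 3
G (Bob): min(4, 2, 0) = 0
H (Bob): min(11, 18, 9) = 9
I (Bob): min(0, 9, 1) = 0
F (Alice): max(0, 9, 0) = 9
K (Bob): min(1, 20, 7) = 1
J (Alice): max(1, 9, 7) = 9
Root (Bob): min(3, 9, 9) = 3
Bob picks the child with the lowest value: B (value 3).

B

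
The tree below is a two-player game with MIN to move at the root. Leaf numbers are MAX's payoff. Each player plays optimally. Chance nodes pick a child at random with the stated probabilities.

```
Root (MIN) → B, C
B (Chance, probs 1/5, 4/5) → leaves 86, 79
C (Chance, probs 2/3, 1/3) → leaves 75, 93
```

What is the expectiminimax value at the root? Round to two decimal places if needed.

B (Chance): 1/5·86 + 4/5·79 = 80.4
C (Chance): 2/3·75 + 1/3·93 = 81
Root (MIN): min(80.4, 81) = 80.4

80.4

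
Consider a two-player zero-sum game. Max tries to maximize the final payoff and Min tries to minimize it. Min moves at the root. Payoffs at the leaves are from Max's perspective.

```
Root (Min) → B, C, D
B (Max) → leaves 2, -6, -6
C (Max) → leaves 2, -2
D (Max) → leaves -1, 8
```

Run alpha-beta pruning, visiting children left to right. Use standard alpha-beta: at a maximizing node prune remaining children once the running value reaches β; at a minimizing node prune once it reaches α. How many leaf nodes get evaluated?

B [α=-∞,β=+∞]: v=2
C [α=-∞,β=2]: v=2 after child 1 ≥ β → β-cutoff, skip 1
D [α=-∞,β=2]: v=8
Root [α=-∞,β=+∞]: v=2
Leaves evaluated: 6 of 7.

6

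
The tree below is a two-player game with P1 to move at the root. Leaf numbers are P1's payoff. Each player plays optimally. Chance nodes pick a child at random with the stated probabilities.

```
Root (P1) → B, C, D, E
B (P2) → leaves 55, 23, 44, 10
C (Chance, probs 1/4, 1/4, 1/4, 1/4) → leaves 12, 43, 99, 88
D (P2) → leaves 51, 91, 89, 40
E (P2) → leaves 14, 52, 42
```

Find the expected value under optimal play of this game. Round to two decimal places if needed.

B (P2): min(55, 23, 44, 10) = 10
C (Chance): 1/4·12 + 1/4·43 + 1/4·99 + 1/4·88 = 60.5
D (P2): min(51, 91, 89, 40) = 40
E (P2): min(14, 52, 42) = 14
Root (P1): max(10, 60.5, 40, 14) = 60.5

60.5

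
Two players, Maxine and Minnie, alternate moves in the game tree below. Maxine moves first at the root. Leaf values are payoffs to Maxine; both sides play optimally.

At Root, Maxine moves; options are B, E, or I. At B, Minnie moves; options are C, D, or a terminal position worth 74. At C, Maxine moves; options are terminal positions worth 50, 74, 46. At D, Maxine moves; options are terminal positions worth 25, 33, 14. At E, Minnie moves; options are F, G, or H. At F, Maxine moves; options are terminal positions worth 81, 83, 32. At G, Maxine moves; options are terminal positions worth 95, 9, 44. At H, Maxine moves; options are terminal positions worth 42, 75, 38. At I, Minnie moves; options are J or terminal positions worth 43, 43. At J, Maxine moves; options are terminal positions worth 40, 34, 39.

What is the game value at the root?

C (Maxine): max(50, 74, 46) = 74
D (Maxine): max(25, 33, 14) = 33
B (Minnie): min(74, 33, 74) = 33
F (Maxine): max(81, 83, 32) = 83
G (Maxine): max(95, 9, 44) = 95
H (Maxine): max(42, 75, 38) = 75
E (Minnie): min(83, 95, 75) = 75
J (Maxine): max(40, 34, 39) = 40
I (Minnie): min(40, 43, 43) = 40
Root (Maxine): max(33, 75, 40) = 75

75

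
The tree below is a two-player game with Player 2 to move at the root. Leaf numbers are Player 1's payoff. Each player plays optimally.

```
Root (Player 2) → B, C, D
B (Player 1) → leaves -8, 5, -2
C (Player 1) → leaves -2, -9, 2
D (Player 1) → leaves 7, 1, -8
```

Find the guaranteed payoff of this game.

B (Player 1): max(-8, 5, -2) = 5
C (Player 1): max(-2, -9, 2) = 2
D (Player 1): max(7, 1, -8) = 7
Root (Player 2): min(5, 2, 7) = 2

2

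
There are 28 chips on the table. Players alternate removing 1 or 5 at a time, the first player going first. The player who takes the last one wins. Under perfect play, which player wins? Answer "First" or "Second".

Second

W/L table (W = player to move can force a win):
i:   0  1  2  3  4  5  6  7  8  9 10 11 12 13 14 15 16 17 18 19 20 21 22 23 24 25 26 27 28
     L  W  L  W  L  W  L  W  L  W  L  W  L  W  L  W  L  W  L  W  L  W  L  W  L  W  L  W  L
Position 28 is L, so the second player wins.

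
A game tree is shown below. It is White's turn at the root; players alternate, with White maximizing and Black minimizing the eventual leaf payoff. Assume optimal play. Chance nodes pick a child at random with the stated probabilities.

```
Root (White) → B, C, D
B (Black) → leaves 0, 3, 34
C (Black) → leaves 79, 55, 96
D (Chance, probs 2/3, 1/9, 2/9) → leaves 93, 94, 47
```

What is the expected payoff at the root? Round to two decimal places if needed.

B (Black): min(0, 3, 34) = 0
C (Black): min(79, 55, 96) = 55
D (Chance): 2/3·93 + 1/9·94 + 2/9·47 = 82.89
Root (White): max(0, 55, 82.89) = 82.89

82.89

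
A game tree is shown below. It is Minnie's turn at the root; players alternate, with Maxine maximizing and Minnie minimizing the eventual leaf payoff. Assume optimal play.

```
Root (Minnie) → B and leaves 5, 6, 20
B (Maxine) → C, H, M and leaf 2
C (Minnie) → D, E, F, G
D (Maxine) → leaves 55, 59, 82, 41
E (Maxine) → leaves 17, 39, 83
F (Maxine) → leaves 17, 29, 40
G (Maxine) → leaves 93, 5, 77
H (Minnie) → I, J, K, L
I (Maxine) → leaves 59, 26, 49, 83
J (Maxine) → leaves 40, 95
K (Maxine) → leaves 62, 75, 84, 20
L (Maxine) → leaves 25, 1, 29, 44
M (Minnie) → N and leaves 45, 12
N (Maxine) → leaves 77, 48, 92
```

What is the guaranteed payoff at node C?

40

D: max(55, 59, 82, 41) = 82
E: max(17, 39, 83) = 83
F: max(17, 29, 40) = 40
G: max(93, 5, 77) = 93
C: min(82, 83, 40, 93) = 40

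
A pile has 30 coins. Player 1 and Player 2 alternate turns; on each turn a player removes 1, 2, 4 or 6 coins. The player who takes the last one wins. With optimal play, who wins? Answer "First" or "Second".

Mark each pile size as W (mover wins) or L (mover loses):
i:   0  1  2  3  4  5  6  7  8  9 10 11 12 13 14 15 16 17 18 19 20 21 22 23 24 25 26 27 28 29 30
     L  W  W  L  W  W  W  W  L  W  W  L  W  W  W  W  L  W  W  L  W  W  W  W  L  W  W  L  W  W  W
Position 30 is W, so the first player wins.

First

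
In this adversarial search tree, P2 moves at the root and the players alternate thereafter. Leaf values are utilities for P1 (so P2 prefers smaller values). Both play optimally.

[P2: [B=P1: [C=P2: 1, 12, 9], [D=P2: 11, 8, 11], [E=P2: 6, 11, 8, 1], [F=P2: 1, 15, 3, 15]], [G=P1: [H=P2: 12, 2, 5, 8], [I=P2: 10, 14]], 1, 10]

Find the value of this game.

C (P2): min(1, 12, 9) = 1
D (P2): min(11, 8, 11) = 8
E (P2): min(6, 11, 8, 1) = 1
F (P2): min(1, 15, 3, 15) = 1
B (P1): max(1, 8, 1, 1) = 8
H (P2): min(12, 2, 5, 8) = 2
I (P2): min(10, 14) = 10
G (P1): max(2, 10) = 10
Root (P2): min(8, 10, 1, 10) = 1

1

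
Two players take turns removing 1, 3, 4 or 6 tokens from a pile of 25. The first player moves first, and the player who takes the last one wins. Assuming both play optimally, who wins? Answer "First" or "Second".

Positions where the player to move wins (W) vs loses (L):
i:   0  1  2  3  4  5  6  7  8  9 10 11 12 13 14 15 16 17 18 19 20 21 22 23 24 25
     L  W  L  W  W  W  W  L  W  L  W  W  W  W  L  W  L  W  W  W  W  L  W  L  W  W
Position 25 is W, so the first player wins.

First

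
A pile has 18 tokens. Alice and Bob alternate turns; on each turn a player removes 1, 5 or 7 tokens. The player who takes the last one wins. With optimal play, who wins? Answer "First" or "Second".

Mark each pile size as W (mover wins) or L (mover loses):
i:   0  1  2  3  4  5  6  7  8  9 10 11 12 13 14 15 16 17 18
     L  W  L  W  L  W  L  W  L  W  L  W  L  W  L  W  L  W  L
Position 18 is L, so the second player wins.

Second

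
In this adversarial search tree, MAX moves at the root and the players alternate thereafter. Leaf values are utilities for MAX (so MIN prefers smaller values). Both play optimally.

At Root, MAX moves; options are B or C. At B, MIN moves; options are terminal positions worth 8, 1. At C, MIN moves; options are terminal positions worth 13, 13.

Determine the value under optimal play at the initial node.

13

B (MIN): min(8, 1) = 1
C (MIN): min(13, 13) = 13
Root (MAX): max(1, 13) = 13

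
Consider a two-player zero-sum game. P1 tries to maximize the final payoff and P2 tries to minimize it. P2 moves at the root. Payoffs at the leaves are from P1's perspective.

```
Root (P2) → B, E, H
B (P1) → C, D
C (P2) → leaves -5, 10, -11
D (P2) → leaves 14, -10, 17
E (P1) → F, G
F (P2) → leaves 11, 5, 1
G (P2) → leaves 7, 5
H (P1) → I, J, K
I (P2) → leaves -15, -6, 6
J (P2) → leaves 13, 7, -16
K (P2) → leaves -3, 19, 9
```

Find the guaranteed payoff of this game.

C (P2): min(-5, 10, -11) = -11
D (P2): min(14, -10, 17) = -10
B (P1): max(-11, -10) = -10
F (P2): min(11, 5, 1) = 1
G (P2): min(7, 5) = 5
E (P1): max(1, 5) = 5
I (P2): min(-15, -6, 6) = -15
J (P2): min(13, 7, -16) = -16
K (P2): min(-3, 19, 9) = -3
H (P1): max(-15, -16, -3) = -3
Root (P2): min(-10, 5, -3) = -10

-10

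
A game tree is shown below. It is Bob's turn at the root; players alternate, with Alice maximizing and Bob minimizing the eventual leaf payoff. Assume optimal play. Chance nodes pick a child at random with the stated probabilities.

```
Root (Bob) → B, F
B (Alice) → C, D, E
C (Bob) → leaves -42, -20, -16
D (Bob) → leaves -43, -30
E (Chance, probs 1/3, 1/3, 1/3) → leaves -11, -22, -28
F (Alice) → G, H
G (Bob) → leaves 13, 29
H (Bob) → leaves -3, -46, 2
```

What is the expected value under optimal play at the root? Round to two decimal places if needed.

-20.33

C (Bob): min(-42, -20, -16) = -42
D (Bob): min(-43, -30) = -43
E (Chance): 1/3·-11 + 1/3·-22 + 1/3·-28 = -20.33
B (Alice): max(-42, -43, -20.33) = -20.33
G (Bob): min(13, 29) = 13
H (Bob): min(-3, -46, 2) = -46
F (Alice): max(13, -46) = 13
Root (Bob): min(-20.33, 13) = -20.33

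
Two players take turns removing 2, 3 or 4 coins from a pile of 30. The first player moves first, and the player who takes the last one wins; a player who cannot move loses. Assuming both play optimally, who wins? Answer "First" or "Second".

i:   0  1  2  3  4  5  6  7  8  9 10 11 12 13 14 15 16 17 18 19 20 21 22 23 24 25 26 27 28 29 30
     L  L  W  W  W  W  L  L  W  W  W  W  L  L  W  W  W  W  L  L  W  W  W  W  L  L  W  W  W  W  L
Position 30 is L, so the second player wins.

Second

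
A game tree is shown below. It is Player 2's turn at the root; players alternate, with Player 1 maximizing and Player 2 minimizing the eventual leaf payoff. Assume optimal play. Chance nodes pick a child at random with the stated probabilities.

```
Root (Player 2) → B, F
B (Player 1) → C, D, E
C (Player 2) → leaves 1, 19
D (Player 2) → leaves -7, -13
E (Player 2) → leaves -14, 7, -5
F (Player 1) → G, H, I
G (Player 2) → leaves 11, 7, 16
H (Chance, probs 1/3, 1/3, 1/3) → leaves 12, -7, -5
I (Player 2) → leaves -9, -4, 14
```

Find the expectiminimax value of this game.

1

C (Player 2): min(1, 19) = 1
D (Player 2): min(-7, -13) = -13
E (Player 2): min(-14, 7, -5) = -14
B (Player 1): max(1, -13, -14) = 1
G (Player 2): min(11, 7, 16) = 7
H (Chance): 1/3·12 + 1/3·-7 + 1/3·-5 = 0
I (Player 2): min(-9, -4, 14) = -9
F (Player 1): max(7, 0, -9) = 7
Root (Player 2): min(1, 7) = 1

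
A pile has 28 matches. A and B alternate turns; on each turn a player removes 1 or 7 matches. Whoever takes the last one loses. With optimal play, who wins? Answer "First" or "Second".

First

W/L table (W = player to move can force a win):
i:   0  1  2  3  4  5  6  7  8  9 10 11 12 13 14 15 16 17 18 19 20 21 22 23 24 25 26 27 28
     W  L  W  L  W  L  W  L  W  L  W  L  W  L  W  L  W  L  W  L  W  L  W  L  W  L  W  L  W
Position 28 is W, so the first player wins.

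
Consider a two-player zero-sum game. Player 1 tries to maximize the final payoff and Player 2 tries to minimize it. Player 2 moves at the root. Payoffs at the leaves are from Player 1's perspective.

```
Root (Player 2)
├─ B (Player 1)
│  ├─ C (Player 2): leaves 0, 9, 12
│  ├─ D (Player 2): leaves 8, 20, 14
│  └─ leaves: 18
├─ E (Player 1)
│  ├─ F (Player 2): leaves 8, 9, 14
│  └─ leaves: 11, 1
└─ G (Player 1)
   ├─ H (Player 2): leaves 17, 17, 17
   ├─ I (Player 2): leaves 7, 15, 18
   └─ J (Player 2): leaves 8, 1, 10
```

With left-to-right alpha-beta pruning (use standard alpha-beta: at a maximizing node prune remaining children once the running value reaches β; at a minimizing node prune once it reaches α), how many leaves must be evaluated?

C [α=-∞,β=+∞]: v=0
D [α=0,β=+∞]: v=8
B [α=-∞,β=+∞]: v=18
F [α=-∞,β=18]: v=8
E [α=-∞,β=18]: v=11
H [α=-∞,β=11]: v=17
G [α=-∞,β=11]: v=17 after child 1 ≥ β → β-cutoff, skip 2
Root [α=-∞,β=+∞]: v=11
Leaves evaluated: 15 of 21.

15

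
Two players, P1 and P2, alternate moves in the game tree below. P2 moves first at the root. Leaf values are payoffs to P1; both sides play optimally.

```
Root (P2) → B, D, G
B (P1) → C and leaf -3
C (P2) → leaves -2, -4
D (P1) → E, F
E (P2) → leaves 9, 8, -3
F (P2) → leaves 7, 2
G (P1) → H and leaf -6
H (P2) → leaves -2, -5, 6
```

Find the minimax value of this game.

C (P2): min(-2, -4) = -4
B (P1): max(-4, -3) = -3
E (P2): min(9, 8, -3) = -3
F (P2): min(7, 2) = 2
D (P1): max(-3, 2) = 2
H (P2): min(-2, -5, 6) = -5
G (P1): max(-5, -6) = -5
Root (P2): min(-3, 2, -5) = -5

-5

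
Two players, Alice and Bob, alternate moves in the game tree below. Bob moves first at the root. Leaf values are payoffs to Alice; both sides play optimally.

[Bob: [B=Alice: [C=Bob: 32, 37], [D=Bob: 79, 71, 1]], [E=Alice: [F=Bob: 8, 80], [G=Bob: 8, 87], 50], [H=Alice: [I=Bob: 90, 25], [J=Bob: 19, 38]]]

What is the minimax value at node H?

25

I: min(90, 25) = 25
J: min(19, 38) = 19
H: max(25, 19) = 25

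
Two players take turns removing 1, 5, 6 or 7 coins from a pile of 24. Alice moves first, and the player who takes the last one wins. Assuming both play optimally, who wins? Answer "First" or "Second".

Second

i:   0  1  2  3  4  5  6  7  8  9 10 11 12 13 14 15 16 17 18 19 20 21 22 23 24
     L  W  L  W  L  W  W  W  W  W  W  W  L  W  L  W  L  W  W  W  W  W  W  W  L
Position 24 is L, so the second player wins.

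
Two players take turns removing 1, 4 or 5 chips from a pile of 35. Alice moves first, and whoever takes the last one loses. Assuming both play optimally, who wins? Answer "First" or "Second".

Compute winning (W) and losing (L) positions by backward induction:
i:   0  1  2  3  4  5  6  7  8  9 10 11 12 13 14 15 16 17 18 19 20 21 22 23 24 25 26 27 28 29 30 31 32 33 34 35
     W  L  W  L  W  W  W  W  W  L  W  L  W  W  W  W  W  L  W  L  W  W  W  W  W  L  W  L  W  W  W  W  W  L  W  L
Position 35 is L, so the second player wins.

Second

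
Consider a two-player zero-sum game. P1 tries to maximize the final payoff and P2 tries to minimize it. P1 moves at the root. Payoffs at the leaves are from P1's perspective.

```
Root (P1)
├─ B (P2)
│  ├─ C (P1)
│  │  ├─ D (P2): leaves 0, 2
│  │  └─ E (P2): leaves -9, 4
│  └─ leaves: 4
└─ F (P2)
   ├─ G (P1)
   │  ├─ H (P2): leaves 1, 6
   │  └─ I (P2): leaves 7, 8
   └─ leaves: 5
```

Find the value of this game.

5

D (P2): min(0, 2) = 0
E (P2): min(-9, 4) = -9
C (P1): max(0, -9) = 0
B (P2): min(0, 4) = 0
H (P2): min(1, 6) = 1
I (P2): min(7, 8) = 7
G (P1): max(1, 7) = 7
F (P2): min(7, 5) = 5
Root (P1): max(0, 5) = 5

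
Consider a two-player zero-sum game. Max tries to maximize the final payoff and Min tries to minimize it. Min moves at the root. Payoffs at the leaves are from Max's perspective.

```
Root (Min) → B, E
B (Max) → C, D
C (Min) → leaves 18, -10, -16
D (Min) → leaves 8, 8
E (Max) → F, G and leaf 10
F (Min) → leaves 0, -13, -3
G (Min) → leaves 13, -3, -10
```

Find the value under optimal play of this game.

C (Min): min(18, -10, -16) = -16
D (Min): min(8, 8) = 8
B (Max): max(-16, 8) = 8
F (Min): min(0, -13, -3) = -13
G (Min): min(13, -3, -10) = -10
E (Max): max(-13, -10, 10) = 10
Root (Min): min(8, 10) = 8

8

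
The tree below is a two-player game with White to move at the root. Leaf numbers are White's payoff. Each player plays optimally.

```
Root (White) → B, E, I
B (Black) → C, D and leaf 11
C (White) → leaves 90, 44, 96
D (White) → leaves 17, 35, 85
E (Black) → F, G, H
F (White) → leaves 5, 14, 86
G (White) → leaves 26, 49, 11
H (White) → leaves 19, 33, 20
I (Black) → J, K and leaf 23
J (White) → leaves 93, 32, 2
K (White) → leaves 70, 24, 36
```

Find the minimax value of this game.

C (White): max(90, 44, 96) = 96
D (White): max(17, 35, 85) = 85
B (Black): min(96, 85, 11) = 11
F (White): max(5, 14, 86) = 86
G (White): max(26, 49, 11) = 49
H (White): max(19, 33, 20) = 33
E (Black): min(86, 49, 33) = 33
J (White): max(93, 32, 2) = 93
K (White): max(70, 24, 36) = 70
I (Black): min(93, 70, 23) = 23
Root (White): max(11, 33, 23) = 33

33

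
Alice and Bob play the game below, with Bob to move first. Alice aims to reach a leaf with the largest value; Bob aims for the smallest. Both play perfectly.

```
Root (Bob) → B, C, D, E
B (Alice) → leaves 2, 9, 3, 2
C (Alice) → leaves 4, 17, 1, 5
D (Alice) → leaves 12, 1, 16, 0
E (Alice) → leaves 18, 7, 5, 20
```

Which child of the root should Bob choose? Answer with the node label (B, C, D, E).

B

B (Alice): max(2, 9, 3, 2) = 9
C (Alice): max(4, 17, 1, 5) = 17
D (Alice): max(12, 1, 16, 0) = 16
E (Alice): max(18, 7, 5, 20) = 20
Root (Bob): min(9, 17, 16, 20) = 9
Bob picks the child with the lowest value: B (value 9).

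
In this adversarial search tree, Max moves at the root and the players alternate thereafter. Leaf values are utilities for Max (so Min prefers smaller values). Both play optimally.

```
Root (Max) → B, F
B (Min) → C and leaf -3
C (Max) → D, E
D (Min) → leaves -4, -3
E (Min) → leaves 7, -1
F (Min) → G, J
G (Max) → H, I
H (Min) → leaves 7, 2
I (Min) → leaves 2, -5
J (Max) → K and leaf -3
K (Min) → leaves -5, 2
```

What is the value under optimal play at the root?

-3

D (Min): min(-4, -3) = -4
E (Min): min(7, -1) = -1
C (Max): max(-4, -1) = -1
B (Min): min(-1, -3) = -3
H (Min): min(7, 2) = 2
I (Min): min(2, -5) = -5
G (Max): max(2, -5) = 2
K (Min): min(-5, 2) = -5
J (Max): max(-5, -3) = -3
F (Min): min(2, -3) = -3
Root (Max): max(-3, -3) = -3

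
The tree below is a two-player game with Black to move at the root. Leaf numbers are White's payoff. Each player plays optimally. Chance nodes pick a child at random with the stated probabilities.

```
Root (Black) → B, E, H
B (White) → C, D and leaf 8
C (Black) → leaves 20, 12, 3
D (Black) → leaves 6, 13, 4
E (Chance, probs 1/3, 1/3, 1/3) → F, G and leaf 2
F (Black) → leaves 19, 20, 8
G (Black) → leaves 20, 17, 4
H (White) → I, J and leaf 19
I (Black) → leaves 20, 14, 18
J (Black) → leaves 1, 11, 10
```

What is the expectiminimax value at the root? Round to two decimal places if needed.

C (Black): min(20, 12, 3) = 3
D (Black): min(6, 13, 4) = 4
B (White): max(3, 4, 8) = 8
F (Black): min(19, 20, 8) = 8
G (Black): min(20, 17, 4) = 4
E (Chance): 1/3·8 + 1/3·4 + 1/3·2 = 4.67
I (Black): min(20, 14, 18) = 14
J (Black): min(1, 11, 10) = 1
H (White): max(14, 1, 19) = 19
Root (Black): min(8, 4.67, 19) = 4.67

4.67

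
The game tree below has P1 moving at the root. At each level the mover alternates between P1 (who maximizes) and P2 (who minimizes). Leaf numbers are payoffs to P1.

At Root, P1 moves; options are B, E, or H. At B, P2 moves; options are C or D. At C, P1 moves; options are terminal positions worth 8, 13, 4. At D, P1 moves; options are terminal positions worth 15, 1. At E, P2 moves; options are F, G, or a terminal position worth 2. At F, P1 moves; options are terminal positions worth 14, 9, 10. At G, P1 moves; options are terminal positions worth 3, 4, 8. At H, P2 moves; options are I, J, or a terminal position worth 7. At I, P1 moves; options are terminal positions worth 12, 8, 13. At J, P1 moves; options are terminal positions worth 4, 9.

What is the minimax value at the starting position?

C (P1): max(8, 13, 4) = 13
D (P1): max(15, 1) = 15
B (P2): min(13, 15) = 13
F (P1): max(14, 9, 10) = 14
G (P1): max(3, 4, 8) = 8
E (P2): min(14, 8, 2) = 2
I (P1): max(12, 8, 13) = 13
J (P1): max(4, 9) = 9
H (P2): min(13, 9, 7) = 7
Root (P1): max(13, 2, 7) = 13

13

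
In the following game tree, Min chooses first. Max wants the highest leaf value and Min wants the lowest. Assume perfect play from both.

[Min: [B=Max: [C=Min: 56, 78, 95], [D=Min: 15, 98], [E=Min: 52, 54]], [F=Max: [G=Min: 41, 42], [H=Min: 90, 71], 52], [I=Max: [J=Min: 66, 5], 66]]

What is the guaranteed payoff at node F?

71

G: min(41, 42) = 41
H: min(90, 71) = 71
F: max(41, 71, 52) = 71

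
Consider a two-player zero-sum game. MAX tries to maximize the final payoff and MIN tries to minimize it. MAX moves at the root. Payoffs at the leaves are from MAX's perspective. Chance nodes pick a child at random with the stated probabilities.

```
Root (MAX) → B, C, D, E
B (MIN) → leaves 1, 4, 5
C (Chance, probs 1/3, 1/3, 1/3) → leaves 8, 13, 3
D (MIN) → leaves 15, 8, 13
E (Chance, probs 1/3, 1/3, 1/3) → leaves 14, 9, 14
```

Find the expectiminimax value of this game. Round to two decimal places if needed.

B (MIN): min(1, 4, 5) = 1
C (Chance): 1/3·8 + 1/3·13 + 1/3·3 = 8
D (MIN): min(15, 8, 13) = 8
E (Chance): 1/3·14 + 1/3·9 + 1/3·14 = 12.33
Root (MAX): max(1, 8, 8, 12.33) = 12.33

12.33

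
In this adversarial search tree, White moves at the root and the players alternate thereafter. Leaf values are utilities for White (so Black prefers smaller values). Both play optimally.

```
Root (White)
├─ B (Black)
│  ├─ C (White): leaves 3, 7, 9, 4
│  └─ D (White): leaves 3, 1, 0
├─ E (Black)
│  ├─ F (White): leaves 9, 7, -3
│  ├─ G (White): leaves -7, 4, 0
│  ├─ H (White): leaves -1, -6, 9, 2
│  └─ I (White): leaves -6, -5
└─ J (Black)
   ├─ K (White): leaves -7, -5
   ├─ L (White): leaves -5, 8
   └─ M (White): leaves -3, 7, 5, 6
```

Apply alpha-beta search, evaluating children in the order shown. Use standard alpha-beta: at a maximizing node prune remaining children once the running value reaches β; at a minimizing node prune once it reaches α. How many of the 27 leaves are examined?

20

C [α=-∞,β=+∞]: v=9
D [α=-∞,β=9]: v=3
B [α=-∞,β=+∞]: v=3
F [α=3,β=+∞]: v=9
G [α=3,β=9]: v=4
H [α=3,β=4]: v=9 after child 3 ≥ β → β-cutoff, skip 1
I [α=3,β=4]: v=-5
E [α=3,β=+∞]: v=-5
K [α=3,β=+∞]: v=-5
J [α=3,β=+∞]: v=-5 after child 1 ≤ α → α-cutoff, skip 2
Root [α=-∞,β=+∞]: v=3
Leaves evaluated: 20 of 27.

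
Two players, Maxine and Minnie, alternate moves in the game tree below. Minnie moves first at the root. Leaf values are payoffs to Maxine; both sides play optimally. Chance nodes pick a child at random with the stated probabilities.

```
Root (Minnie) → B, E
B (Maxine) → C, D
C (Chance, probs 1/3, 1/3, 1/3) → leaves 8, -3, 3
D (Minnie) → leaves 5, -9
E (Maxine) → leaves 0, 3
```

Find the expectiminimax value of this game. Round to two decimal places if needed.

C (Chance): 1/3·8 + 1/3·-3 + 1/3·3 = 2.67
D (Minnie): min(5, -9) = -9
B (Maxine): max(2.67, -9) = 2.67
E (Maxine): max(0, 3) = 3
Root (Minnie): min(2.67, 3) = 2.67

2.67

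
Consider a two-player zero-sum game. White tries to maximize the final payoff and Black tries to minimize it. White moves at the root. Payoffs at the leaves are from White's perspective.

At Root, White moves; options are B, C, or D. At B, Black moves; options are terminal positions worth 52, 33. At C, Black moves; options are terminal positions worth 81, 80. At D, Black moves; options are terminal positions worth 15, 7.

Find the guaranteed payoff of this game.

B (Black): min(52, 33) = 33
C (Black): min(81, 80) = 80
D (Black): min(15, 7) = 7
Root (White): max(33, 80, 7) = 80

80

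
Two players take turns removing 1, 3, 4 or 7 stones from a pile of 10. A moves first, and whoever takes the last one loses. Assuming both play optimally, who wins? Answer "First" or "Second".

Positions where the player to move wins (W) vs loses (L):
i:   0  1  2  3  4  5  6  7  8  9 10
     W  L  W  L  W  W  W  W  W  L  W
Position 10 is W, so the first player wins.

First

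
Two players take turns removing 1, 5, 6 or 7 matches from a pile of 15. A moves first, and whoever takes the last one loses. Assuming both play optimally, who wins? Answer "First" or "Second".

Mark each pile size as W (mover wins) or L (mover loses):
i:   0  1  2  3  4  5  6  7  8  9 10 11 12 13 14 15
     W  L  W  L  W  L  W  W  W  W  W  W  W  L  W  L
Position 15 is L, so the second player wins.

Second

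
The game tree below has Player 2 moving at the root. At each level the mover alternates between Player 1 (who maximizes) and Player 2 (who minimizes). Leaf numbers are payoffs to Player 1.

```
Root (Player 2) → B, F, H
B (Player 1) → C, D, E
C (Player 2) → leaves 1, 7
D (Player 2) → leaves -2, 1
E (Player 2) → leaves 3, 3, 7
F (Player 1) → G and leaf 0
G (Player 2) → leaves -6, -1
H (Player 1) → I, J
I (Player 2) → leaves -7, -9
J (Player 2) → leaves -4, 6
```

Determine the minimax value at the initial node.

C (Player 2): min(1, 7) = 1
D (Player 2): min(-2, 1) = -2
E (Player 2): min(3, 3, 7) = 3
B (Player 1): max(1, -2, 3) = 3
G (Player 2): min(-6, -1) = -6
F (Player 1): max(-6, 0) = 0
I (Player 2): min(-7, -9) = -9
J (Player 2): min(-4, 6) = -4
H (Player 1): max(-9, -4) = -4
Root (Player 2): min(3, 0, -4) = -4

-4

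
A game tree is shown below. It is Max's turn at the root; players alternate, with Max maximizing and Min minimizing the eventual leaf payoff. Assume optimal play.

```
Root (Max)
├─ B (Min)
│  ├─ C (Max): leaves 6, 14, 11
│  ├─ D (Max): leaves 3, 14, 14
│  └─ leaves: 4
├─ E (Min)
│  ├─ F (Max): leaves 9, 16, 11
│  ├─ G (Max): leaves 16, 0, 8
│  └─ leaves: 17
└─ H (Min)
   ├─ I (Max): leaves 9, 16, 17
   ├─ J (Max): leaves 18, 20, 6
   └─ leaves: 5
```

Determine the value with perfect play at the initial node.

16

C (Max): max(6, 14, 11) = 14
D (Max): max(3, 14, 14) = 14
B (Min): min(14, 14, 4) = 4
F (Max): max(9, 16, 11) = 16
G (Max): max(16, 0, 8) = 16
E (Min): min(16, 16, 17) = 16
I (Max): max(9, 16, 17) = 17
J (Max): max(18, 20, 6) = 20
H (Min): min(17, 20, 5) = 5
Root (Max): max(4, 16, 5) = 16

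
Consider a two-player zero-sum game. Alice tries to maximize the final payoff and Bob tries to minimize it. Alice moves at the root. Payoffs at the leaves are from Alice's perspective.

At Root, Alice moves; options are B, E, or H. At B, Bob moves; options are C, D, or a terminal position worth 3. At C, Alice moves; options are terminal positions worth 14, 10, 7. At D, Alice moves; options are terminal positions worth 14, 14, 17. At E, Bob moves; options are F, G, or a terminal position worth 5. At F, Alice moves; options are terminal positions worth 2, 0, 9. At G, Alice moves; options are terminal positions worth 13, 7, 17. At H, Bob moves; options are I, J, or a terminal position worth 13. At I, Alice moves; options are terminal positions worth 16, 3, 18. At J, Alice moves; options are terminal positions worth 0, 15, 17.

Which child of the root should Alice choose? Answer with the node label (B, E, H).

C (Alice): max(14, 10, 7) = 14
D (Alice): max(14, 14, 17) = 17
B (Bob): min(14, 17, 3) = 3
F (Alice): max(2, 0, 9) = 9
G (Alice): max(13, 7, 17) = 17
E (Bob): min(9, 17, 5) = 5
I (Alice): max(16, 3, 18) = 18
J (Alice): max(0, 15, 17) = 17
H (Bob): min(18, 17, 13) = 13
Root (Alice): max(3, 5, 13) = 13
Alice picks the child with the highest value: H (value 13).

H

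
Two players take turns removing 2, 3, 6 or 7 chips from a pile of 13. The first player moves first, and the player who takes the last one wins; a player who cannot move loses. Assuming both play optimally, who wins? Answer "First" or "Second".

Compute winning (W) and losing (L) positions by backward induction:
i:   0  1  2  3  4  5  6  7  8  9 10 11 12 13
     L  L  W  W  W  L  W  W  W  L  L  W  W  W
Position 13 is W, so the first player wins.

First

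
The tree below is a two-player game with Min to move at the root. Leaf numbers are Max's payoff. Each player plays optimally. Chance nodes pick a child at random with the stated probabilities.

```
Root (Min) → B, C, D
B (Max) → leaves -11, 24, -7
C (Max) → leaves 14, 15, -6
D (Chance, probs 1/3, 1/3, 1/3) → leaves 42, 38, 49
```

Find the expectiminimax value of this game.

B (Max): max(-11, 24, -7) = 24
C (Max): max(14, 15, -6) = 15
D (Chance): 1/3·42 + 1/3·38 + 1/3·49 = 43
Root (Min): min(24, 15, 43) = 15

15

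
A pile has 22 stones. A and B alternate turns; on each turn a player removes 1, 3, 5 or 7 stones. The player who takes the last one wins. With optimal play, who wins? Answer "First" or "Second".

Second

i:   0  1  2  3  4  5  6  7  8  9 10 11 12 13 14 15 16 17 18 19 20 21 22
     L  W  L  W  L  W  L  W  L  W  L  W  L  W  L  W  L  W  L  W  L  W  L
Position 22 is L, so the second player wins.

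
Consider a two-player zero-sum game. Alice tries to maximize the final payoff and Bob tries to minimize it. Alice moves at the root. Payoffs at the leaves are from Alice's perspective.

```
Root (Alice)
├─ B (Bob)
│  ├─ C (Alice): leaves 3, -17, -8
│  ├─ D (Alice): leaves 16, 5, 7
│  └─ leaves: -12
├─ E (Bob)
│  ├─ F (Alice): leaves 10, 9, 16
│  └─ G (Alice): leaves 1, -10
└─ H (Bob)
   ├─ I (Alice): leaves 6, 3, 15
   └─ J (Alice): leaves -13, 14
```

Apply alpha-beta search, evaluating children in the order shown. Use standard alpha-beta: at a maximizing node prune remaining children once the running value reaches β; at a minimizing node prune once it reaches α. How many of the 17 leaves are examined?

15

C [α=-∞,β=+∞]: v=3
D [α=-∞,β=3]: v=16 after child 1 ≥ β → β-cutoff, skip 2
B [α=-∞,β=+∞]: v=-12
F [α=-12,β=+∞]: v=16
G [α=-12,β=16]: v=1
E [α=-12,β=+∞]: v=1
I [α=1,β=+∞]: v=15
J [α=1,β=15]: v=14
H [α=1,β=+∞]: v=14
Root [α=-∞,β=+∞]: v=14
Leaves evaluated: 15 of 17.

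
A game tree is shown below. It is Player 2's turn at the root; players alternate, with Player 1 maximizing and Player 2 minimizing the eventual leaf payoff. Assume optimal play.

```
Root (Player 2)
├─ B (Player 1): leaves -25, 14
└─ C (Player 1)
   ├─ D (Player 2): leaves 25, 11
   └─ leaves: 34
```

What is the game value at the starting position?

14

B (Player 1): max(-25, 14) = 14
D (Player 2): min(25, 11) = 11
C (Player 1): max(11, 34) = 34
Root (Player 2): min(14, 34) = 14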